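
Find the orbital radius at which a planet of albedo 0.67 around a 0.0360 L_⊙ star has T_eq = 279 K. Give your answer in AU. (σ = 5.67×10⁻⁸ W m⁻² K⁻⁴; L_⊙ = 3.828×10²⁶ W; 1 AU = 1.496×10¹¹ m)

d ≈ 0.108 AU

L = 0.0360 × 3.828×10²⁶ = 1.38×10²⁵ W.
From T_eq⁴ = L(1−A)/(16πσd²): d = √[L(1−A)/(16πσT_eq⁴)].
d = √[1.38×10²⁵ × 0.33 / (16π × 5.67×10⁻⁸ × (279)⁴)] = 1.62×10¹⁰ m = 0.108 AU.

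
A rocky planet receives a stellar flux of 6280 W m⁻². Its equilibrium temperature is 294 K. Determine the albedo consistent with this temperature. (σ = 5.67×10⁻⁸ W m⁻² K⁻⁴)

A ≈ 0.73

From T_eq⁴ = S(1−A)/(4σ): 1−A = 4σT_eq⁴/S.
1−A = 4 × 5.67×10⁻⁸ × (294)⁴ / 6280 = 0.270.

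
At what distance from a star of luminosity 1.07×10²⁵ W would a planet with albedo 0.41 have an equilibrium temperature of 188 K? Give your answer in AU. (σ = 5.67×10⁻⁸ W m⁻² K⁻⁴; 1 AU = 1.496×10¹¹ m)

From T_eq⁴ = L(1−A)/(16πσd²): d = √[L(1−A)/(16πσT_eq⁴)].
d = √[1.07×10²⁵ × 0.59 / (16π × 5.67×10⁻⁸ × (188)⁴)] = 4.21×10¹⁰ m = 0.281 AU.

d ≈ 0.281 AU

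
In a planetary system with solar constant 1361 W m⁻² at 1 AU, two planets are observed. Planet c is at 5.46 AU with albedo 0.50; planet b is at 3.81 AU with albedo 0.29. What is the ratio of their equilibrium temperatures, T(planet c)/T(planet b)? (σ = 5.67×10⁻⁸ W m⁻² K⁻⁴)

T_eq = [S₀(1−A)/(4σd²)]^(1/4), so T ∝ (1−A)^(1/4) / √d.
T₁ = [1361×0.50/(4×5.67×10⁻⁸×5.46²)]^(1/4) = 100.16 K.
T₂ = [1361×0.71/(4×5.67×10⁻⁸×3.81²)]^(1/4) = 130.89 K.

T₁/T₂ ≈ 0.765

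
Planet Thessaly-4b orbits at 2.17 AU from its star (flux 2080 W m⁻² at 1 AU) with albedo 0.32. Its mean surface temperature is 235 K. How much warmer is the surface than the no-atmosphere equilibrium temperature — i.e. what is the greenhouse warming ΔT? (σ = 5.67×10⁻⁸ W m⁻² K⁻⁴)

S = 2080/2.17² = 441.7 W m⁻².
T_eq = [S(1−A)/(4σ)]^(1/4) = [441.7×0.68/(4×5.67×10⁻⁸)]^(1/4) = 190.8 K.
ΔT = T_surf − T_eq = 235 − 190.8.

ΔT ≈ 44.2 K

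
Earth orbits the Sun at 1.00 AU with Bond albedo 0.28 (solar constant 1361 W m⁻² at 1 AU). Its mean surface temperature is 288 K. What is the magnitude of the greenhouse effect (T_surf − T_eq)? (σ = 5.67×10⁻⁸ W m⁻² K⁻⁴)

S = 1361/1.00² = 1361 W m⁻².
T_eq = [S(1−A)/(4σ)]^(1/4) = [1361×0.72/(4×5.67×10⁻⁸)]^(1/4) = 256.4 K.
ΔT = T_surf − T_eq = 288 − 256.4.

ΔT ≈ 31.6 K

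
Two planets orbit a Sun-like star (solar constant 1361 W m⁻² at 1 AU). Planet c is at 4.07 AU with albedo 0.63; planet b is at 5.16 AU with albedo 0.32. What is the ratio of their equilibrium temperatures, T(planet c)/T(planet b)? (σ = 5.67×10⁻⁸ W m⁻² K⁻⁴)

T_eq = [S₀(1−A)/(4σd²)]^(1/4), so T ∝ (1−A)^(1/4) / √d.
T₁ = [1361×0.37/(4×5.67×10⁻⁸×4.07²)]^(1/4) = 107.60 K.
T₂ = [1361×0.68/(4×5.67×10⁻⁸×5.16²)]^(1/4) = 111.26 K.

T₁/T₂ ≈ 0.967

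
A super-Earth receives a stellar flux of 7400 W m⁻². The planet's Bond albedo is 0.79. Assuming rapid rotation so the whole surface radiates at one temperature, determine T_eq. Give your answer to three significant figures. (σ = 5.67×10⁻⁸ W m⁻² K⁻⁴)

T_eq ≈ 288 K

Energy balance: absorbed = emitted ⇒ πR²·S(1−A) = 4πR²·σT_eq⁴, so T_eq⁴ = S(1−A)/(4σ).
T_eq = [7400 × 0.21 / (4 × 5.67×10⁻⁸)]^(1/4) = (6.85×10⁹)^(1/4) = 288 K.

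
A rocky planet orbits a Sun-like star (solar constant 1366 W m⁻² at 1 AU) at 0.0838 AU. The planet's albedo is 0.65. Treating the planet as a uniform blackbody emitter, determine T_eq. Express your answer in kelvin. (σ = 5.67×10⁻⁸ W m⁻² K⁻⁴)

Flux at 0.0838 AU: S = 1366/0.0838² = 1.95×10⁵ W m⁻².
Energy balance: absorbed = emitted ⇒ πR²·S(1−A) = 4πR²·σT_eq⁴, so T_eq⁴ = S(1−A)/(4σ).
T_eq = [1.95×10⁵ × 0.35 / (4 × 5.67×10⁻⁸)]^(1/4) = (3.00×10¹¹)^(1/4) = 740 K.

T_eq ≈ 740 K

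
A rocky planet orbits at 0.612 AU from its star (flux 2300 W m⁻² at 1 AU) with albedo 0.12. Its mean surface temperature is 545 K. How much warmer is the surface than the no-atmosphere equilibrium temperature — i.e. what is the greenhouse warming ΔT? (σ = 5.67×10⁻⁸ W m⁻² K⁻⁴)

S = 2300/0.612² = 6141 W m⁻².
T_eq = [S(1−A)/(4σ)]^(1/4) = [6141×0.88/(4×5.67×10⁻⁸)]^(1/4) = 392.9 K.
ΔT = T_surf − T_eq = 545 − 392.9.

ΔT ≈ 152.1 K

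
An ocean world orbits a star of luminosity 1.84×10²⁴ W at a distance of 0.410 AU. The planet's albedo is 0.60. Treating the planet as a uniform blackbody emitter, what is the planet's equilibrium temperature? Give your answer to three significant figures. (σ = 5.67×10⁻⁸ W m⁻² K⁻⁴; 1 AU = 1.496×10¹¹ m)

T_eq ≈ 91.0 K

d = 0.410 AU = 6.13×10¹⁰ m.
Flux: S = L/(4πd²) = 1.84×10²⁴/(4π×(6.13×10¹⁰)²) = 38.9 W m⁻².
Energy balance: absorbed = emitted ⇒ πR²·S(1−A) = 4πR²·σT_eq⁴, so T_eq⁴ = S(1−A)/(4σ).
T_eq = [38.9 × 0.40 / (4 × 5.67×10⁻⁸)]^(1/4) = (6.86×10⁷)^(1/4) = 91.0 K.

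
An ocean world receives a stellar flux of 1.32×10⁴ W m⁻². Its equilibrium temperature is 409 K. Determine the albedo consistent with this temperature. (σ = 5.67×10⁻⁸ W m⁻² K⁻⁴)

From T_eq⁴ = S(1−A)/(4σ): 1−A = 4σT_eq⁴/S.
1−A = 4 × 5.67×10⁻⁸ × (409)⁴ / 1.32×10⁴ = 0.481.

A ≈ 0.52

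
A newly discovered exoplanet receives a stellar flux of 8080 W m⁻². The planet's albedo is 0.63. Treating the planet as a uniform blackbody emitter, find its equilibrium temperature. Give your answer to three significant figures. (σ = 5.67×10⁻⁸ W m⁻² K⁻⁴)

Energy balance: absorbed = emitted ⇒ πR²·S(1−A) = 4πR²·σT_eq⁴, so T_eq⁴ = S(1−A)/(4σ).
T_eq = [8080 × 0.37 / (4 × 5.67×10⁻⁸)]^(1/4) = (1.32×10¹⁰)^(1/4) = 339 K.

T_eq ≈ 339 K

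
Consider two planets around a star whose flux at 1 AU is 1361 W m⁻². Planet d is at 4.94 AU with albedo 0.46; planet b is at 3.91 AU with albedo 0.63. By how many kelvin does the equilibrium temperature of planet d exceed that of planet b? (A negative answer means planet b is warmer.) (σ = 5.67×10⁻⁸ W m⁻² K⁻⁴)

T_eq = [S₀(1−A)/(4σd²)]^(1/4), so T ∝ (1−A)^(1/4) / √d.
T₁ = [1361×0.54/(4×5.67×10⁻⁸×4.94²)]^(1/4) = 107.35 K.
T₂ = [1361×0.37/(4×5.67×10⁻⁸×3.91²)]^(1/4) = 109.78 K.

ΔT ≈ -2.4 K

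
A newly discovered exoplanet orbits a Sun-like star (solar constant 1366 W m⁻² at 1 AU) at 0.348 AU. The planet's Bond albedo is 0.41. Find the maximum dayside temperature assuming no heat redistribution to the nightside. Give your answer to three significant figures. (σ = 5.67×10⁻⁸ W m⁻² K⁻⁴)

T_ss ≈ 585 K

Flux at 0.348 AU: S = 1366/0.348² = 1.13×10⁴ W m⁻².
With no redistribution each surface element balances locally: S(1−A) = σT⁴.
T = [1.13×10⁴ × 0.59 / 5.67×10⁻⁸]^(1/4) = (1.17×10¹¹)^(1/4) = 585 K.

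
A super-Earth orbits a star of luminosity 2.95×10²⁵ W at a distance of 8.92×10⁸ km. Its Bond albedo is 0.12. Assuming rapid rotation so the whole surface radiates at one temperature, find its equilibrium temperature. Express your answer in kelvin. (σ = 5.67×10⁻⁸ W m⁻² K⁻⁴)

T_eq ≈ 58.2 K

d = 8.92×10⁸ km = 8.92×10¹¹ m.
Flux: S = L/(4πd²) = 2.95×10²⁵/(4π×(8.92×10¹¹)²) = 2.95 W m⁻².
Energy balance: absorbed = emitted ⇒ πR²·S(1−A) = 4πR²·σT_eq⁴, so T_eq⁴ = S(1−A)/(4σ).
T_eq = [2.95 × 0.88 / (4 × 5.67×10⁻⁸)]^(1/4) = (1.14×10⁷)^(1/4) = 58.2 K.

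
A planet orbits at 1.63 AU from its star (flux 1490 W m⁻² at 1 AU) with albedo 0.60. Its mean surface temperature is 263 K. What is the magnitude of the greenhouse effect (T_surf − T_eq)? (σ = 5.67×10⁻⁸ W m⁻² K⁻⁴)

S = 1490/1.63² = 560.8 W m⁻².
T_eq = [S(1−A)/(4σ)]^(1/4) = [560.8×0.40/(4×5.67×10⁻⁸)]^(1/4) = 177.3 K.
ΔT = T_surf − T_eq = 263 − 177.3.

ΔT ≈ 85.7 K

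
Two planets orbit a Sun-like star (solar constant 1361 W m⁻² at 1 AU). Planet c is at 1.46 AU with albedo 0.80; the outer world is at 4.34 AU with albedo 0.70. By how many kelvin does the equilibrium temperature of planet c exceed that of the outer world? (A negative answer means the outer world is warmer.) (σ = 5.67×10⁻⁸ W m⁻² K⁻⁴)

ΔT ≈ 55.2 K

T_eq = [S₀(1−A)/(4σd²)]^(1/4), so T ∝ (1−A)^(1/4) / √d.
T₁ = [1361×0.20/(4×5.67×10⁻⁸×1.46²)]^(1/4) = 154.04 K.
T₂ = [1361×0.30/(4×5.67×10⁻⁸×4.34²)]^(1/4) = 98.88 K.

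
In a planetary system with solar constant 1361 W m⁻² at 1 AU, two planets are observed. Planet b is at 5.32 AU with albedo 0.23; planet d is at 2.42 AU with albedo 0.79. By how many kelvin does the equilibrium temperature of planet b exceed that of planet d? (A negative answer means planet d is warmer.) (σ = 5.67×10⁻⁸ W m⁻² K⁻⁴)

T_eq = [S₀(1−A)/(4σd²)]^(1/4), so T ∝ (1−A)^(1/4) / √d.
T₁ = [1361×0.77/(4×5.67×10⁻⁸×5.32²)]^(1/4) = 113.04 K.
T₂ = [1361×0.21/(4×5.67×10⁻⁸×2.42²)]^(1/4) = 121.12 K.

ΔT ≈ -8.1 K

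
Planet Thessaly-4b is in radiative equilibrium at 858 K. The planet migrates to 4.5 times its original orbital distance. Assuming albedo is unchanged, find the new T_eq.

T_eq ≈ 404 K

T_eq ∝ L^(1/4) · d^(−1/2).
T′ = 858 / 4.5^(1/2) = 404 K.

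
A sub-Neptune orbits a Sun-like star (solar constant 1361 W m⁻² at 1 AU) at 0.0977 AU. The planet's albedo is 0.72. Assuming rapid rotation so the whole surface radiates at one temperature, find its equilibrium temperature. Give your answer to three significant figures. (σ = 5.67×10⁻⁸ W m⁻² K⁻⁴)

T_eq ≈ 648 K

Flux at 0.0977 AU: S = 1361/0.0977² = 1.43×10⁵ W m⁻².
Energy balance: absorbed = emitted ⇒ πR²·S(1−A) = 4πR²·σT_eq⁴, so T_eq⁴ = S(1−A)/(4σ).
T_eq = [1.43×10⁵ × 0.28 / (4 × 5.67×10⁻⁸)]^(1/4) = (1.76×10¹¹)^(1/4) = 648 K.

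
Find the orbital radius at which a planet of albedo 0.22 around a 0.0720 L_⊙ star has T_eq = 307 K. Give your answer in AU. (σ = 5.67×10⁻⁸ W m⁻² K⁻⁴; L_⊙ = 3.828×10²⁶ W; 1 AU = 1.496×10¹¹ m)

d ≈ 0.195 AU

L = 0.0720 × 3.828×10²⁶ = 2.76×10²⁵ W.
From T_eq⁴ = L(1−A)/(16πσd²): d = √[L(1−A)/(16πσT_eq⁴)].
d = √[2.76×10²⁵ × 0.78 / (16π × 5.67×10⁻⁸ × (307)⁴)] = 2.91×10¹⁰ m = 0.195 AU.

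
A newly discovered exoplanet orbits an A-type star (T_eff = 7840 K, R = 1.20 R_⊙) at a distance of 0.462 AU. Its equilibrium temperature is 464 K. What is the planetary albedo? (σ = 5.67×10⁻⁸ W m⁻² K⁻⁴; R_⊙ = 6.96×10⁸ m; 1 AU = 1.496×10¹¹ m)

A ≈ 0.66

R_⋆ = 1.20 × 6.96×10⁸ = 8.35×10⁸ m.
d = 0.462 AU = 6.91×10¹⁰ m.
L = 4πR_⋆²σT_⋆⁴ = 4π(8.35×10⁸)² × 5.67×10⁻⁸ × (7840)⁴ = 1.88×10²⁷ W.
S = L/(4πd²) = 3.13×10⁴ W m⁻².
From T_eq⁴ = S(1−A)/(4σ): 1−A = 4σT_eq⁴/S.
1−A = 4 × 5.67×10⁻⁸ × (464)⁴ / 3.13×10⁴ = 0.336.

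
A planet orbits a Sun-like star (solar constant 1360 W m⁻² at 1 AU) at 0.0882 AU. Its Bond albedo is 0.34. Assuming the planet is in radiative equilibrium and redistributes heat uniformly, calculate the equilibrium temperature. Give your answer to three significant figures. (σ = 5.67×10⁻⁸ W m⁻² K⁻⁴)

Flux at 0.0882 AU: S = 1360/0.0882² = 1.75×10⁵ W m⁻².
Energy balance: absorbed = emitted ⇒ πR²·S(1−A) = 4πR²·σT_eq⁴, so T_eq⁴ = S(1−A)/(4σ).
T_eq = [1.75×10⁵ × 0.66 / (4 × 5.67×10⁻⁸)]^(1/4) = (5.09×10¹¹)^(1/4) = 845 K.

T_eq ≈ 845 K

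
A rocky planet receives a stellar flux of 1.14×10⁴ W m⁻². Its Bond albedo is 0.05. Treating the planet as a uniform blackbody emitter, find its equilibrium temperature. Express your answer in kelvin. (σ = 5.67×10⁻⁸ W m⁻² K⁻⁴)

Energy balance: absorbed = emitted ⇒ πR²·S(1−A) = 4πR²·σT_eq⁴, so T_eq⁴ = S(1−A)/(4σ).
T_eq = [1.14×10⁴ × 0.95 / (4 × 5.67×10⁻⁸)]^(1/4) = (4.78×10¹⁰)^(1/4) = 467 K.

T_eq ≈ 467 K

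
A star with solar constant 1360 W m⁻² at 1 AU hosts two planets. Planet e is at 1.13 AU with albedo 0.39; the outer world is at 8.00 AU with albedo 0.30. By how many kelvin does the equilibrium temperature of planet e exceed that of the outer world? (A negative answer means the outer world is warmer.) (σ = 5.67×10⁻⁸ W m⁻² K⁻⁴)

ΔT ≈ 141.4 K

T_eq = [S₀(1−A)/(4σd²)]^(1/4), so T ∝ (1−A)^(1/4) / √d.
T₁ = [1360×0.61/(4×5.67×10⁻⁸×1.13²)]^(1/4) = 231.35 K.
T₂ = [1360×0.70/(4×5.67×10⁻⁸×8.00²)]^(1/4) = 89.99 K.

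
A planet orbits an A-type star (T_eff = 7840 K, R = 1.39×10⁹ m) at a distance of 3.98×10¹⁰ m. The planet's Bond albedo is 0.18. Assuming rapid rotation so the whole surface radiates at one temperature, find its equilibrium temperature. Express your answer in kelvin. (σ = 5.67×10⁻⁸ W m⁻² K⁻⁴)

L = 4πR_⋆²σT_⋆⁴ = 4π(1.39×10⁹)² × 5.67×10⁻⁸ × (7840)⁴ = 5.20×10²⁷ W.
S = L/(4πd²) = 2.61×10⁵ W m⁻².
Energy balance: absorbed = emitted ⇒ πR²·S(1−A) = 4πR²·σT_eq⁴, so T_eq⁴ = S(1−A)/(4σ).
T_eq = [2.61×10⁵ × 0.82 / (4 × 5.67×10⁻⁸)]^(1/4) = (9.45×10¹¹)^(1/4) = 986 K.

T_eq ≈ 986 K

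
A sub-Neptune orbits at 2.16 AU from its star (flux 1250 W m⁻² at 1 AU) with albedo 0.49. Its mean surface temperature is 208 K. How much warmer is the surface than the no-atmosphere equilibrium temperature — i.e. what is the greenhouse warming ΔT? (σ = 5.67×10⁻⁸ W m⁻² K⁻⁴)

ΔT ≈ 51.3 K

S = 1250/2.16² = 267.9 W m⁻².
T_eq = [S(1−A)/(4σ)]^(1/4) = [267.9×0.51/(4×5.67×10⁻⁸)]^(1/4) = 156.7 K.
ΔT = T_surf − T_eq = 208 − 156.7.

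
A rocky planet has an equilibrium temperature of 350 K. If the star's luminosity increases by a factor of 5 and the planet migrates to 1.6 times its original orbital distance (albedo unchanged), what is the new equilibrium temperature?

T_eq ∝ L^(1/4) · d^(−1/2).
T′ = 350 × 5^(1/4) / 1.6^(1/2) = 414 K.

T_eq ≈ 414 K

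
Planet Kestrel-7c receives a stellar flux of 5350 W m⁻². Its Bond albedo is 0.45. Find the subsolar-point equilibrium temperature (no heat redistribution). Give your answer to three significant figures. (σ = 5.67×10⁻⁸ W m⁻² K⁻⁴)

At the subsolar point the surface absorbs S(1−A) and emits σT⁴ per unit area — no factor of 4, since only the local patch is in balance.
T = [5350 × 0.55 / 5.67×10⁻⁸]^(1/4) = (5.19×10¹⁰)^(1/4) = 477 K.

T_ss ≈ 477 K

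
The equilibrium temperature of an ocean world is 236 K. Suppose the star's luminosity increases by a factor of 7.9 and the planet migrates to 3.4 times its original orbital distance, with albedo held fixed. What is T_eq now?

T_eq ≈ 215 K

T_eq ∝ L^(1/4) · d^(−1/2).
T′ = 236 × 7.9^(1/4) / 3.4^(1/2) = 215 K.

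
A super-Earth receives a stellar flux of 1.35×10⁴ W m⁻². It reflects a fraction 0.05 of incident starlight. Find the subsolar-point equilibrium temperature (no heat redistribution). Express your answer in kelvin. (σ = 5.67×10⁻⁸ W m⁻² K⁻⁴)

At the subsolar point the surface absorbs S(1−A) and emits σT⁴ per unit area — no factor of 4, since only the local patch is in balance.
T = [1.35×10⁴ × 0.95 / 5.67×10⁻⁸]^(1/4) = (2.26×10¹¹)^(1/4) = 690 K.

T_ss ≈ 690 K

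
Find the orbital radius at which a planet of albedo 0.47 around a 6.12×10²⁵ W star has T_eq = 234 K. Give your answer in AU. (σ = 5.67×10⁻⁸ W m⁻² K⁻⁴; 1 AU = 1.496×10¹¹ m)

d ≈ 0.412 AU

From T_eq⁴ = L(1−A)/(16πσd²): d = √[L(1−A)/(16πσT_eq⁴)].
d = √[6.12×10²⁵ × 0.53 / (16π × 5.67×10⁻⁸ × (234)⁴)] = 6.16×10¹⁰ m = 0.412 AU.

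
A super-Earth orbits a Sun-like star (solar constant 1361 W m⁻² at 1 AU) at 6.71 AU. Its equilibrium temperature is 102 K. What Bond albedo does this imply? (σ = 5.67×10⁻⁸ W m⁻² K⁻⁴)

A ≈ 0.19

Flux at 6.71 AU: S = 1361/6.71² = 30.2 W m⁻².
From T_eq⁴ = S(1−A)/(4σ): 1−A = 4σT_eq⁴/S.
1−A = 4 × 5.67×10⁻⁸ × (102)⁴ / 30.2 = 0.812.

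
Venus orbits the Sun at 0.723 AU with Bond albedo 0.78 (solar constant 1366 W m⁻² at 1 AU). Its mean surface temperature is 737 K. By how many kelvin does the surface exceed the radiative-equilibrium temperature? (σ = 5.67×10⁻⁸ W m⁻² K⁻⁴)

S = 1366/0.723² = 2613 W m⁻².
T_eq = [S(1−A)/(4σ)]^(1/4) = [2613×0.22/(4×5.67×10⁻⁸)]^(1/4) = 224.4 K.
ΔT = T_surf − T_eq = 737 − 224.4.

ΔT ≈ 512.6 K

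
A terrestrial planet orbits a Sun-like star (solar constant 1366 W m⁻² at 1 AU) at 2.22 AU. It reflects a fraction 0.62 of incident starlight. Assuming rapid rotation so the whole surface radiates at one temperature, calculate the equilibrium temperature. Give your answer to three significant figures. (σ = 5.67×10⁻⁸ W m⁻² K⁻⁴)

Flux at 2.22 AU: S = 1366/2.22² = 277 W m⁻².
Energy balance: absorbed = emitted ⇒ πR²·S(1−A) = 4πR²·σT_eq⁴, so T_eq⁴ = S(1−A)/(4σ).
T_eq = [277 × 0.38 / (4 × 5.67×10⁻⁸)]^(1/4) = (4.64×10⁸)^(1/4) = 147 K.

T_eq ≈ 147 K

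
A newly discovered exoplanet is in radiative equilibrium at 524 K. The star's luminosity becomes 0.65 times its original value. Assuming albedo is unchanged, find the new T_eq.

T_eq ≈ 470 K

T_eq ∝ L^(1/4) · d^(−1/2).
T′ = 524 × 0.65^(1/4) = 470 K.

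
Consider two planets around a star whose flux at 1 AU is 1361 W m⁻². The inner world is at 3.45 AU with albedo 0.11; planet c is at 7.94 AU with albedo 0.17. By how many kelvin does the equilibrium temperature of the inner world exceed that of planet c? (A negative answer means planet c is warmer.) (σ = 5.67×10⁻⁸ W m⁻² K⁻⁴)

ΔT ≈ 51.3 K

T_eq = [S₀(1−A)/(4σd²)]^(1/4), so T ∝ (1−A)^(1/4) / √d.
T₁ = [1361×0.89/(4×5.67×10⁻⁸×3.45²)]^(1/4) = 145.54 K.
T₂ = [1361×0.83/(4×5.67×10⁻⁸×7.94²)]^(1/4) = 94.28 K.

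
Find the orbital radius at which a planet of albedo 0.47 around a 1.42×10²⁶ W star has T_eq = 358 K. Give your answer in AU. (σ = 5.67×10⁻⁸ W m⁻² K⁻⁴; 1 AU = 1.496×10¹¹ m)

d ≈ 0.268 AU

From T_eq⁴ = L(1−A)/(16πσd²): d = √[L(1−A)/(16πσT_eq⁴)].
d = √[1.42×10²⁶ × 0.53 / (16π × 5.67×10⁻⁸ × (358)⁴)] = 4.01×10¹⁰ m = 0.268 AU.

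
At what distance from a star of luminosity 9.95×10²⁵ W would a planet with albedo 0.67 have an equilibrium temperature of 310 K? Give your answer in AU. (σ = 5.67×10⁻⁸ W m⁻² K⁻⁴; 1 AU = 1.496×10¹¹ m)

From T_eq⁴ = L(1−A)/(16πσd²): d = √[L(1−A)/(16πσT_eq⁴)].
d = √[9.95×10²⁵ × 0.33 / (16π × 5.67×10⁻⁸ × (310)⁴)] = 3.53×10¹⁰ m = 0.236 AU.

d ≈ 0.236 AU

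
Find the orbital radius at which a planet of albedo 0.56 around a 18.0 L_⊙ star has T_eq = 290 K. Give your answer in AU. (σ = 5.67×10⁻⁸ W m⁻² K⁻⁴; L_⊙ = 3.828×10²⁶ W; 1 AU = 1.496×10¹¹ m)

L = 18.0 × 3.828×10²⁶ = 6.89×10²⁷ W.
From T_eq⁴ = L(1−A)/(16πσd²): d = √[L(1−A)/(16πσT_eq⁴)].
d = √[6.89×10²⁷ × 0.44 / (16π × 5.67×10⁻⁸ × (290)⁴)] = 3.88×10¹¹ m = 2.59 AU.

d ≈ 2.59 AU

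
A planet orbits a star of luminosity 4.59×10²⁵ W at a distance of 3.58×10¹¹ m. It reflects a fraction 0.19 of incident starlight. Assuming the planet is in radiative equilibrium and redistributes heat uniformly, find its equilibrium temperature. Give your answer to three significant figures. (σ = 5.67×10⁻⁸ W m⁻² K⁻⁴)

T_eq ≈ 100 K

Flux: S = L/(4πd²) = 4.59×10²⁵/(4π×(3.58×10¹¹)²) = 28.5 W m⁻².
Energy balance: absorbed = emitted ⇒ πR²·S(1−A) = 4πR²·σT_eq⁴, so T_eq⁴ = S(1−A)/(4σ).
T_eq = [28.5 × 0.81 / (4 × 5.67×10⁻⁸)]^(1/4) = (1.02×10⁸)^(1/4) = 100 K.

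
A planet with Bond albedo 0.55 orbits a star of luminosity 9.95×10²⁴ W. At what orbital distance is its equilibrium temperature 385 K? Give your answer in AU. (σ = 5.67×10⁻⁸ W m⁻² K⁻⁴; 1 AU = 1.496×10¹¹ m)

From T_eq⁴ = L(1−A)/(16πσd²): d = √[L(1−A)/(16πσT_eq⁴)].
d = √[9.95×10²⁴ × 0.45 / (16π × 5.67×10⁻⁸ × (385)⁴)] = 8.46×10⁹ m = 0.0565 AU.

d ≈ 0.0565 AU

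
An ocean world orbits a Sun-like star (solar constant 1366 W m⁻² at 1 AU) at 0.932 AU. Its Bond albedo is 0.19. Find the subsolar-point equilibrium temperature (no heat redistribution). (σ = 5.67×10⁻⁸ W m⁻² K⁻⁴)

Flux at 0.932 AU: S = 1366/0.932² = 1570 W m⁻².
At the subsolar point the surface absorbs S(1−A) and emits σT⁴ per unit area — no factor of 4, since only the local patch is in balance.
T = [1570 × 0.81 / 5.67×10⁻⁸]^(1/4) = (2.25×10¹⁰)^(1/4) = 387 K.

T_ss ≈ 387 K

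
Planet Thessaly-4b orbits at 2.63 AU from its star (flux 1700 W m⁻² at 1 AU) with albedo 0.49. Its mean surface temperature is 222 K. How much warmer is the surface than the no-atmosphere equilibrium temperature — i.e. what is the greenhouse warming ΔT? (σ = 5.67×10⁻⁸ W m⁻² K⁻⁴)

S = 1700/2.63² = 245.8 W m⁻².
T_eq = [S(1−A)/(4σ)]^(1/4) = [245.8×0.51/(4×5.67×10⁻⁸)]^(1/4) = 153.3 K.
ΔT = T_surf − T_eq = 222 − 153.3.

ΔT ≈ 68.7 K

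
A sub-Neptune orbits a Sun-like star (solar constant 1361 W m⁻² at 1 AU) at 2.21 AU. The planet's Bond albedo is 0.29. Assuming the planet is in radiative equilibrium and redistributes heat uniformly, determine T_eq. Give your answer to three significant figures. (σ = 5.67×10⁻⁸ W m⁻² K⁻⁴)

Flux at 2.21 AU: S = 1361/2.21² = 279 W m⁻².
Energy balance: absorbed = emitted ⇒ πR²·S(1−A) = 4πR²·σT_eq⁴, so T_eq⁴ = S(1−A)/(4σ).
T_eq = [279 × 0.71 / (4 × 5.67×10⁻⁸)]^(1/4) = (8.72×10⁸)^(1/4) = 172 K.

T_eq ≈ 172 K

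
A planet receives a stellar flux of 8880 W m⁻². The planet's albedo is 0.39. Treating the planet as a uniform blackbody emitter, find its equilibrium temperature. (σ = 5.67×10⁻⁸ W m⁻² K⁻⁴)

T_eq ≈ 393 K

Energy balance: absorbed = emitted ⇒ πR²·S(1−A) = 4πR²·σT_eq⁴, so T_eq⁴ = S(1−A)/(4σ).
T_eq = [8880 × 0.61 / (4 × 5.67×10⁻⁸)]^(1/4) = (2.39×10¹⁰)^(1/4) = 393 K.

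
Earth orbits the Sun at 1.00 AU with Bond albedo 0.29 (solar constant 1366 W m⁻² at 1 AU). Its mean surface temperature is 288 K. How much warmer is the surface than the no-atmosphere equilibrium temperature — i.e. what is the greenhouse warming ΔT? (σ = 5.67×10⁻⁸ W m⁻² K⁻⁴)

ΔT ≈ 32.3 K

S = 1366/1.00² = 1366 W m⁻².
T_eq = [S(1−A)/(4σ)]^(1/4) = [1366×0.71/(4×5.67×10⁻⁸)]^(1/4) = 255.7 K.
ΔT = T_surf − T_eq = 288 − 255.7.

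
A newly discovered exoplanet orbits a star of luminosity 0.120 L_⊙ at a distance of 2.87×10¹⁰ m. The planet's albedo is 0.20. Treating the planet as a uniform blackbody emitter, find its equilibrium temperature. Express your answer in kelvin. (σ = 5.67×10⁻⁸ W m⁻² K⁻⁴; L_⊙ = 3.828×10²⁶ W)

L = 0.120 × 3.828×10²⁶ = 4.59×10²⁵ W.
Flux: S = L/(4πd²) = 4.59×10²⁵/(4π×(2.87×10¹⁰)²) = 4440 W m⁻².
Energy balance: absorbed = emitted ⇒ πR²·S(1−A) = 4πR²·σT_eq⁴, so T_eq⁴ = S(1−A)/(4σ).
T_eq = [4440 × 0.80 / (4 × 5.67×10⁻⁸)]^(1/4) = (1.57×10¹⁰)^(1/4) = 354 K.

T_eq ≈ 354 K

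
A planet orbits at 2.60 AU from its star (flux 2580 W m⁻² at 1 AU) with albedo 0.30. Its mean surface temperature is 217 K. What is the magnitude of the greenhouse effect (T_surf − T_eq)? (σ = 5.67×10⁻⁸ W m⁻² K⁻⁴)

S = 2580/2.60² = 381.7 W m⁻².
T_eq = [S(1−A)/(4σ)]^(1/4) = [381.7×0.70/(4×5.67×10⁻⁸)]^(1/4) = 185.3 K.
ΔT = T_surf − T_eq = 217 − 185.3.

ΔT ≈ 31.7 K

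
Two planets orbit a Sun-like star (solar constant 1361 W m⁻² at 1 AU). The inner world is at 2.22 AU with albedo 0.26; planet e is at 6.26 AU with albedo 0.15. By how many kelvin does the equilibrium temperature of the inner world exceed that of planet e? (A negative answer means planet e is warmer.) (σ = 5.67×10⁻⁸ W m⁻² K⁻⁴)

ΔT ≈ 66.4 K

T_eq = [S₀(1−A)/(4σd²)]^(1/4), so T ∝ (1−A)^(1/4) / √d.
T₁ = [1361×0.74/(4×5.67×10⁻⁸×2.22²)]^(1/4) = 173.25 K.
T₂ = [1361×0.85/(4×5.67×10⁻⁸×6.26²)]^(1/4) = 106.81 K.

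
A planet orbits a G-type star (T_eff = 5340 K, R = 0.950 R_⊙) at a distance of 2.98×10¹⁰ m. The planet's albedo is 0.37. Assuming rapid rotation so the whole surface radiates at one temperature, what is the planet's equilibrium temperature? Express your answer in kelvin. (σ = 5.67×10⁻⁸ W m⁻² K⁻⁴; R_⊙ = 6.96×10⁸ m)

T_eq ≈ 501 K

R_⋆ = 0.950 × 6.96×10⁸ = 6.61×10⁸ m.
L = 4πR_⋆²σT_⋆⁴ = 4π(6.61×10⁸)² × 5.67×10⁻⁸ × (5340)⁴ = 2.53×10²⁶ W.
S = L/(4πd²) = 2.27×10⁴ W m⁻².
Energy balance: absorbed = emitted ⇒ πR²·S(1−A) = 4πR²·σT_eq⁴, so T_eq⁴ = S(1−A)/(4σ).
T_eq = [2.27×10⁴ × 0.63 / (4 × 5.67×10⁻⁸)]^(1/4) = (6.30×10¹⁰)^(1/4) = 501 K.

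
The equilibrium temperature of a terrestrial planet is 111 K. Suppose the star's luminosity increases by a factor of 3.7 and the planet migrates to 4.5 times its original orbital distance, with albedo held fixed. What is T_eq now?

T_eq ≈ 72.6 K

T_eq ∝ L^(1/4) · d^(−1/2).
T′ = 111 × 3.7^(1/4) / 4.5^(1/2) = 72.6 K.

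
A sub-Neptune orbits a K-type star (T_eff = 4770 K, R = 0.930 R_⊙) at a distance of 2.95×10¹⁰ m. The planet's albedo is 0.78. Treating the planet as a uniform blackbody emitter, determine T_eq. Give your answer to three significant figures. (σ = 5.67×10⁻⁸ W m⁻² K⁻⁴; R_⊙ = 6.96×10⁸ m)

T_eq ≈ 342 K

R_⋆ = 0.930 × 6.96×10⁸ = 6.47×10⁸ m.
L = 4πR_⋆²σT_⋆⁴ = 4π(6.47×10⁸)² × 5.67×10⁻⁸ × (4770)⁴ = 1.55×10²⁶ W.
S = L/(4πd²) = 1.41×10⁴ W m⁻².
Energy balance: absorbed = emitted ⇒ πR²·S(1−A) = 4πR²·σT_eq⁴, so T_eq⁴ = S(1−A)/(4σ).
T_eq = [1.41×10⁴ × 0.22 / (4 × 5.67×10⁻⁸)]^(1/4) = (1.37×10¹⁰)^(1/4) = 342 K.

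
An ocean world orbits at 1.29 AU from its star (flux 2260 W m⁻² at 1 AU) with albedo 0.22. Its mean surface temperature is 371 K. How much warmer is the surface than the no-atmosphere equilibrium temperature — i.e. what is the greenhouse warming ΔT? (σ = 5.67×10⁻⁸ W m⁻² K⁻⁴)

ΔT ≈ 109.6 K

S = 2260/1.29² = 1358 W m⁻².
T_eq = [S(1−A)/(4σ)]^(1/4) = [1358×0.78/(4×5.67×10⁻⁸)]^(1/4) = 261.4 K.
ΔT = T_surf − T_eq = 371 − 261.4.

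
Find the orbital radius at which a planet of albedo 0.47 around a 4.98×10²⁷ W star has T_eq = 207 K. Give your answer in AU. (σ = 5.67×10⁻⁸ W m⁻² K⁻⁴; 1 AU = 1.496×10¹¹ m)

d ≈ 4.75 AU

From T_eq⁴ = L(1−A)/(16πσd²): d = √[L(1−A)/(16πσT_eq⁴)].
d = √[4.98×10²⁷ × 0.53 / (16π × 5.67×10⁻⁸ × (207)⁴)] = 7.10×10¹¹ m = 4.75 AU.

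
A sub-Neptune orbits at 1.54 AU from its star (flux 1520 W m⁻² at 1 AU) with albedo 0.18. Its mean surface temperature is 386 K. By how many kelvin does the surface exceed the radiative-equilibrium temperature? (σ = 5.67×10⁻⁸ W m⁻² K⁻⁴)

ΔT ≈ 166.6 K

S = 1520/1.54² = 640.9 W m⁻².
T_eq = [S(1−A)/(4σ)]^(1/4) = [640.9×0.82/(4×5.67×10⁻⁸)]^(1/4) = 219.4 K.
ΔT = T_surf − T_eq = 386 − 219.4.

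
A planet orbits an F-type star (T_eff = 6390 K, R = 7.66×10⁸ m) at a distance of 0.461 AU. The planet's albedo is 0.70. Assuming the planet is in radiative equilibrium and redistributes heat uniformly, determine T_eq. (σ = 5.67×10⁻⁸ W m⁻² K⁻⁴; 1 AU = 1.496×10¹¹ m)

T_eq ≈ 352 K

d = 0.461 AU = 6.90×10¹⁰ m.
L = 4πR_⋆²σT_⋆⁴ = 4π(7.66×10⁸)² × 5.67×10⁻⁸ × (6390)⁴ = 6.97×10²⁶ W.
S = L/(4πd²) = 1.17×10⁴ W m⁻².
Energy balance: absorbed = emitted ⇒ πR²·S(1−A) = 4πR²·σT_eq⁴, so T_eq⁴ = S(1−A)/(4σ).
T_eq = [1.17×10⁴ × 0.30 / (4 × 5.67×10⁻⁸)]^(1/4) = (1.54×10¹⁰)^(1/4) = 352 K.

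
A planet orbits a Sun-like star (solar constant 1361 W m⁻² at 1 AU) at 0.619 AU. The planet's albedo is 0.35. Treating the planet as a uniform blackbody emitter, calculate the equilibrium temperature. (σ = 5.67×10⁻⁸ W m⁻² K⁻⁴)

T_eq ≈ 318 K

Flux at 0.619 AU: S = 1361/0.619² = 3550 W m⁻².
Energy balance: absorbed = emitted ⇒ πR²·S(1−A) = 4πR²·σT_eq⁴, so T_eq⁴ = S(1−A)/(4σ).
T_eq = [3550 × 0.65 / (4 × 5.67×10⁻⁸)]^(1/4) = (1.02×10¹⁰)^(1/4) = 318 K.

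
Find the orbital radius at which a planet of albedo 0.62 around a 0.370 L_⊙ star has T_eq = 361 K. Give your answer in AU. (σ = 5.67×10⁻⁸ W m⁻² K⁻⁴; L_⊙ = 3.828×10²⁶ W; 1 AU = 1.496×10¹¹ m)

L = 0.370 × 3.828×10²⁶ = 1.42×10²⁶ W.
From T_eq⁴ = L(1−A)/(16πσd²): d = √[L(1−A)/(16πσT_eq⁴)].
d = √[1.42×10²⁶ × 0.38 / (16π × 5.67×10⁻⁸ × (361)⁴)] = 3.33×10¹⁰ m = 0.223 AU.

d ≈ 0.223 AU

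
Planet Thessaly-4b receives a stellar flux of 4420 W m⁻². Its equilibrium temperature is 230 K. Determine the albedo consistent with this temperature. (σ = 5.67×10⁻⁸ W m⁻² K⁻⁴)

A ≈ 0.86

From T_eq⁴ = S(1−A)/(4σ): 1−A = 4σT_eq⁴/S.
1−A = 4 × 5.67×10⁻⁸ × (230)⁴ / 4420 = 0.144.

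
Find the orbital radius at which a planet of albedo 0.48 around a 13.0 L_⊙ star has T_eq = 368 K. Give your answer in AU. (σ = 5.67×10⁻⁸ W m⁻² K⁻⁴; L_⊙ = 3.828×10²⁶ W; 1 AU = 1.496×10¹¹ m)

L = 13.0 × 3.828×10²⁶ = 4.98×10²⁷ W.
From T_eq⁴ = L(1−A)/(16πσd²): d = √[L(1−A)/(16πσT_eq⁴)].
d = √[4.98×10²⁷ × 0.52 / (16π × 5.67×10⁻⁸ × (368)⁴)] = 2.23×10¹¹ m = 1.49 AU.

d ≈ 1.49 AU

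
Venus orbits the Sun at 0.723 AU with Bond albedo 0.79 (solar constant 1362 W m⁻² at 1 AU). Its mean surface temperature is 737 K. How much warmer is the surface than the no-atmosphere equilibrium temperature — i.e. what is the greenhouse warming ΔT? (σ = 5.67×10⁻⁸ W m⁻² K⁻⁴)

S = 1362/0.723² = 2606 W m⁻².
T_eq = [S(1−A)/(4σ)]^(1/4) = [2606×0.21/(4×5.67×10⁻⁸)]^(1/4) = 221.6 K.
ΔT = T_surf − T_eq = 737 − 221.6.

ΔT ≈ 515.4 K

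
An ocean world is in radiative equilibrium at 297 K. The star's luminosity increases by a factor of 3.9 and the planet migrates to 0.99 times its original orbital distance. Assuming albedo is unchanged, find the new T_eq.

T_eq ≈ 419 K

T_eq ∝ L^(1/4) · d^(−1/2).
T′ = 297 × 3.9^(1/4) / 0.99^(1/2) = 419 K.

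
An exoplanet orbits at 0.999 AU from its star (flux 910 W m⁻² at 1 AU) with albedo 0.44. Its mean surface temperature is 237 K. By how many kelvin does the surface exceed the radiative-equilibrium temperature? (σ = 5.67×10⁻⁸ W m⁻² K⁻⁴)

ΔT ≈ 19.2 K

S = 910/0.999² = 911.8 W m⁻².
T_eq = [S(1−A)/(4σ)]^(1/4) = [911.8×0.56/(4×5.67×10⁻⁸)]^(1/4) = 217.8 K.
ΔT = T_surf − T_eq = 237 − 217.8.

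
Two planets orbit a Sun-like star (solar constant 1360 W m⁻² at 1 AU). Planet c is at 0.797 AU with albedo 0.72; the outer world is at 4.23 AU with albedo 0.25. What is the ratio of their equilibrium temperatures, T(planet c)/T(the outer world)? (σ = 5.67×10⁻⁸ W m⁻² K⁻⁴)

T_eq = [S₀(1−A)/(4σd²)]^(1/4), so T ∝ (1−A)^(1/4) / √d.
T₁ = [1360×0.28/(4×5.67×10⁻⁸×0.797²)]^(1/4) = 226.74 K.
T₂ = [1360×0.75/(4×5.67×10⁻⁸×4.23²)]^(1/4) = 125.91 K.

T₁/T₂ ≈ 1.801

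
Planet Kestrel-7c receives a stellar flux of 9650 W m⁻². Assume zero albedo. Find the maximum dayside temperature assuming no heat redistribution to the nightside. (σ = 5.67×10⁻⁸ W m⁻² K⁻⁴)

With no redistribution each surface element balances locally: S(1−A) = σT⁴.
T = [9650 × 1.00 / 5.67×10⁻⁸]^(1/4) = (1.70×10¹¹)^(1/4) = 642 K.

T_ss ≈ 642 K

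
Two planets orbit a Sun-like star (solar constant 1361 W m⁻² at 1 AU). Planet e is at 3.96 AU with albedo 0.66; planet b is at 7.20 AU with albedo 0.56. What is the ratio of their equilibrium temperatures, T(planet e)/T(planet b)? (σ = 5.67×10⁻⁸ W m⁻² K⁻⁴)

T₁/T₂ ≈ 1.264

T_eq = [S₀(1−A)/(4σd²)]^(1/4), so T ∝ (1−A)^(1/4) / √d.
T₁ = [1361×0.34/(4×5.67×10⁻⁸×3.96²)]^(1/4) = 106.80 K.
T₂ = [1361×0.44/(4×5.67×10⁻⁸×7.20²)]^(1/4) = 84.48 K.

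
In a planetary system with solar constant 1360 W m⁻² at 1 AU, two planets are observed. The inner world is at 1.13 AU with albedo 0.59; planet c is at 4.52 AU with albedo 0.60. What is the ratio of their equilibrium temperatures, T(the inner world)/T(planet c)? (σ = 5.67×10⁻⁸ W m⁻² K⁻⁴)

T_eq = [S₀(1−A)/(4σd²)]^(1/4), so T ∝ (1−A)^(1/4) / √d.
T₁ = [1360×0.41/(4×5.67×10⁻⁸×1.13²)]^(1/4) = 209.47 K.
T₂ = [1360×0.40/(4×5.67×10⁻⁸×4.52²)]^(1/4) = 104.09 K.

T₁/T₂ ≈ 2.012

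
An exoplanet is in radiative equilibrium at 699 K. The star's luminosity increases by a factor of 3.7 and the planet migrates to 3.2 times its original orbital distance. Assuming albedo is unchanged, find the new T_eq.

T_eq ∝ L^(1/4) · d^(−1/2).
T′ = 699 × 3.7^(1/4) / 3.2^(1/2) = 542 K.

T_eq ≈ 542 K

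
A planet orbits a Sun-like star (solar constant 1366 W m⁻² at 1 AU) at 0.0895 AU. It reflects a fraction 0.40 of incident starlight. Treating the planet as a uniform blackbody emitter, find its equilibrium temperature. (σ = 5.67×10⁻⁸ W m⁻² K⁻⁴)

Flux at 0.0895 AU: S = 1366/0.0895² = 1.71×10⁵ W m⁻².
Energy balance: absorbed = emitted ⇒ πR²·S(1−A) = 4πR²·σT_eq⁴, so T_eq⁴ = S(1−A)/(4σ).
T_eq = [1.71×10⁵ × 0.60 / (4 × 5.67×10⁻⁸)]^(1/4) = (4.51×10¹¹)^(1/4) = 820 K.

T_eq ≈ 820 K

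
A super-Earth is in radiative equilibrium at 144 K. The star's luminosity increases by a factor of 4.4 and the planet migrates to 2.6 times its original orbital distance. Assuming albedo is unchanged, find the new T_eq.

T_eq ∝ L^(1/4) · d^(−1/2).
T′ = 144 × 4.4^(1/4) / 2.6^(1/2) = 129 K.

T_eq ≈ 129 K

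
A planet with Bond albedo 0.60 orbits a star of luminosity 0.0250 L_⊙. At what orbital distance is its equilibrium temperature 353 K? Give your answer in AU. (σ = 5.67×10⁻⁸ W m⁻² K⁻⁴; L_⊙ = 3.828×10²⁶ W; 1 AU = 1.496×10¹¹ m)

L = 0.0250 × 3.828×10²⁶ = 9.57×10²⁴ W.
From T_eq⁴ = L(1−A)/(16πσd²): d = √[L(1−A)/(16πσT_eq⁴)].
d = √[9.57×10²⁴ × 0.40 / (16π × 5.67×10⁻⁸ × (353)⁴)] = 9.30×10⁹ m = 0.0622 AU.

d ≈ 0.0622 AU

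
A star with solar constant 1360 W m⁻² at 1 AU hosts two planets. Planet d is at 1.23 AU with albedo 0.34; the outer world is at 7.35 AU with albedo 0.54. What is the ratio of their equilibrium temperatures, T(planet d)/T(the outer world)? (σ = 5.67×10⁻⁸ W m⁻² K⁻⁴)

T₁/T₂ ≈ 2.675

T_eq = [S₀(1−A)/(4σd²)]^(1/4), so T ∝ (1−A)^(1/4) / √d.
T₁ = [1360×0.66/(4×5.67×10⁻⁸×1.23²)]^(1/4) = 226.16 K.
T₂ = [1360×0.46/(4×5.67×10⁻⁸×7.35²)]^(1/4) = 84.53 K.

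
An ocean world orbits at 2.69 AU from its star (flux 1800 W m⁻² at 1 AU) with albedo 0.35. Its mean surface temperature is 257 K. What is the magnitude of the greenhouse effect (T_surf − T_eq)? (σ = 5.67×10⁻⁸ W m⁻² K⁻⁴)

ΔT ≈ 93.6 K

S = 1800/2.69² = 248.8 W m⁻².
T_eq = [S(1−A)/(4σ)]^(1/4) = [248.8×0.65/(4×5.67×10⁻⁸)]^(1/4) = 163.4 K.
ΔT = T_surf − T_eq = 257 − 163.4.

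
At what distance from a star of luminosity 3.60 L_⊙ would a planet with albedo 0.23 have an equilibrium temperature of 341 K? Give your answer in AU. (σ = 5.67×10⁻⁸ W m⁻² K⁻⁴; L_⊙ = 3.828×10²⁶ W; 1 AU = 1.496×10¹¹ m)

L = 3.60 × 3.828×10²⁶ = 1.38×10²⁷ W.
From T_eq⁴ = L(1−A)/(16πσd²): d = √[L(1−A)/(16πσT_eq⁴)].
d = √[1.38×10²⁷ × 0.77 / (16π × 5.67×10⁻⁸ × (341)⁴)] = 1.66×10¹¹ m = 1.11 AU.

d ≈ 1.11 AU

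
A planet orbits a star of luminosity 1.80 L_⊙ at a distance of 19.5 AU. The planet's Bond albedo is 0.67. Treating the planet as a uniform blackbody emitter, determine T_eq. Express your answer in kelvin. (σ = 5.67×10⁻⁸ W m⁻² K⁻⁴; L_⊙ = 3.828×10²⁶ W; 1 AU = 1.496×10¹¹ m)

T_eq ≈ 55.3 K

d = 19.5 AU = 2.92×10¹² m.
L = 1.80 × 3.828×10²⁶ = 6.89×10²⁶ W.
Flux: S = L/(4πd²) = 6.89×10²⁶/(4π×(2.92×10¹²)²) = 6.44 W m⁻².
Energy balance: absorbed = emitted ⇒ πR²·S(1−A) = 4πR²·σT_eq⁴, so T_eq⁴ = S(1−A)/(4σ).
T_eq = [6.44 × 0.33 / (4 × 5.67×10⁻⁸)]^(1/4) = (9.38×10⁶)^(1/4) = 55.3 K.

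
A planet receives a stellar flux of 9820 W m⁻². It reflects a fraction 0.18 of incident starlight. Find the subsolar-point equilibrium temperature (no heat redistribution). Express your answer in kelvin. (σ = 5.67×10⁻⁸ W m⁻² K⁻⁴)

At the subsolar point the surface absorbs S(1−A) and emits σT⁴ per unit area — no factor of 4, since only the local patch is in balance.
T = [9820 × 0.82 / 5.67×10⁻⁸]^(1/4) = (1.42×10¹¹)^(1/4) = 614 K.

T_ss ≈ 614 K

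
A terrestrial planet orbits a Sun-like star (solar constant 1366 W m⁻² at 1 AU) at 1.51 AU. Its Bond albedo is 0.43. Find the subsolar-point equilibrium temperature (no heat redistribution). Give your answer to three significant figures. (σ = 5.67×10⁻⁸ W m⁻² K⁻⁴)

T_ss ≈ 279 K

Flux at 1.51 AU: S = 1366/1.51² = 599 W m⁻².
At the subsolar point the surface absorbs S(1−A) and emits σT⁴ per unit area — no factor of 4, since only the local patch is in balance.
T = [599 × 0.57 / 5.67×10⁻⁸]^(1/4) = (6.02×10⁹)^(1/4) = 279 K.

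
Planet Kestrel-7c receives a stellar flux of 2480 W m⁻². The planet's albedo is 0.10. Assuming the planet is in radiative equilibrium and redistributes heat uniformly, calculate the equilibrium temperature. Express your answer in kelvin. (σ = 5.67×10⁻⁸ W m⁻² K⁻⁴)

Energy balance: absorbed = emitted ⇒ πR²·S(1−A) = 4πR²·σT_eq⁴, so T_eq⁴ = S(1−A)/(4σ).
T_eq = [2480 × 0.90 / (4 × 5.67×10⁻⁸)]^(1/4) = (9.84×10⁹)^(1/4) = 315 K.

T_eq ≈ 315 K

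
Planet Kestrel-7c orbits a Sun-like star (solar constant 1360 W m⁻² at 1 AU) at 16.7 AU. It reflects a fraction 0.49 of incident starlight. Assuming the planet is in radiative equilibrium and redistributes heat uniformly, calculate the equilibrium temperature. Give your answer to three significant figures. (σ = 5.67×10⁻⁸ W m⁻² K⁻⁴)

T_eq ≈ 57.5 K

Flux at 16.7 AU: S = 1360/16.7² = 4.88 W m⁻².
Energy balance: absorbed = emitted ⇒ πR²·S(1−A) = 4πR²·σT_eq⁴, so T_eq⁴ = S(1−A)/(4σ).
T_eq = [4.88 × 0.51 / (4 × 5.67×10⁻⁸)]^(1/4) = (1.10×10⁷)^(1/4) = 57.5 K.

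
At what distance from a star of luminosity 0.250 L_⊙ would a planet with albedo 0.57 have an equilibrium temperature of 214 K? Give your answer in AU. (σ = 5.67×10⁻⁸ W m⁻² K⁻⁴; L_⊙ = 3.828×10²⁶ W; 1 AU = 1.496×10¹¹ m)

L = 0.250 × 3.828×10²⁶ = 9.57×10²⁵ W.
From T_eq⁴ = L(1−A)/(16πσd²): d = √[L(1−A)/(16πσT_eq⁴)].
d = √[9.57×10²⁵ × 0.43 / (16π × 5.67×10⁻⁸ × (214)⁴)] = 8.30×10¹⁰ m = 0.555 AU.

d ≈ 0.555 AU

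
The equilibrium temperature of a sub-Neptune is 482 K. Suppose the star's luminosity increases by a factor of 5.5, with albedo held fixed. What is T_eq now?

T_eq ≈ 738 K

T_eq ∝ L^(1/4) · d^(−1/2).
T′ = 482 × 5.5^(1/4) = 738 K.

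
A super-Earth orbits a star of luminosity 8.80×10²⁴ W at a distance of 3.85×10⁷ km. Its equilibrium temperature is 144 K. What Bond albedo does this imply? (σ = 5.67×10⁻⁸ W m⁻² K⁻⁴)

d = 3.85×10⁷ km = 3.85×10¹⁰ m.
Flux: S = L/(4πd²) = 8.80×10²⁴/(4π×(3.85×10¹⁰)²) = 472 W m⁻².
From T_eq⁴ = S(1−A)/(4σ): 1−A = 4σT_eq⁴/S.
1−A = 4 × 5.67×10⁻⁸ × (144)⁴ / 472 = 0.206.

A ≈ 0.79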